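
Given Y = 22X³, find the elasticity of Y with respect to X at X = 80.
Elasticity = 3

Elasticity = (dY/dX) · (X/Y)

dY/dX = 66·X²
At X = 80: dY/dX = 422400, Y = 11264000

Elasticity = 422400 · (80 / 11264000) = 3

Interpretation: for a small percentage change in X, the percentage change in Y is approximately 3.00 times as large.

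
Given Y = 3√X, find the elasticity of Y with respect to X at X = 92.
Elasticity = 1/2

Elasticity = (dY/dX) · (X/Y)

dY/dX = 3/(2·√X)
At X = 92: dY/dX = 3·√23/92, Y = 6·√23

Elasticity = (3·√23/92) · (92 / (6·√23)) = 1/2

Interpretation: for a small percentage change in X, the percentage change in Y is approximately 0.50 times as large.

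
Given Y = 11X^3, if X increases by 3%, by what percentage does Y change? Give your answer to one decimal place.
9.3%

For Y = 11X^3:
If X → X(1 + 0.03)
Then Y → Y · (1 + 0.03)^3
     ≈ Y · 1.0927

Percentage change = ((1 + 0.03)^3 − 1) × 100% ≈ 9.3%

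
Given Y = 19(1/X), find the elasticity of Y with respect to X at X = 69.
Elasticity = -1

Elasticity = (dY/dX) · (X/Y)

dY/dX = -19/X²
At X = 69: dY/dX = -19/4761, Y = 19/69

Elasticity = (-19/4761) · (69 / (19/69)) = -1

Interpretation: for a small percentage change in X, the percentage change in Y is approximately -1.00 times as large.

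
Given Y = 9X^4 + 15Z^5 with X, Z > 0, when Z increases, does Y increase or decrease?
Y increases

Taking the partial derivative:
∂Y/∂Z = 75Z^4

∂Y/∂Z = 75Z^4 > 0 (assuming positive values)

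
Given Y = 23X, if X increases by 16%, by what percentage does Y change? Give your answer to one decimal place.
16.0%

For Y = 23X:
If X → X(1 + 0.16)
Then Y → Y · (1 + 0.16)^1
     = Y · 1.1600

Percentage change = ((1 + 0.16)^1 − 1) × 100% = 16.0%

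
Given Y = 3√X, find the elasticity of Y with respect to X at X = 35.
Elasticity = 1/2

Elasticity = (dY/dX) · (X/Y)

dY/dX = 3/(2·√X)
At X = 35: dY/dX = 3·√35/70, Y = 3·√35

Elasticity = (3·√35/70) · (35 / (3·√35)) = 1/2

Interpretation: for a small percentage change in X, the percentage change in Y is approximately 0.50 times as large.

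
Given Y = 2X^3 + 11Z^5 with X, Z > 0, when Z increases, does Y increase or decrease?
Y increases

Taking the partial derivative:
∂Y/∂Z = 55Z^4

∂Y/∂Z = 55Z^4 > 0 (assuming positive values)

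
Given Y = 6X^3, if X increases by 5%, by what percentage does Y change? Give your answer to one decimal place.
15.8%

For Y = 6X^3:
If X → X(1 + 0.05)
Then Y → Y · (1 + 0.05)^3
     ≈ Y · 1.1576

Percentage change = ((1 + 0.05)^3 − 1) × 100% ≈ 15.8%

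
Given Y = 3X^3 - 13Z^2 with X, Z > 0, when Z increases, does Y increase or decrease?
Y decreases

Taking the partial derivative:
∂Y/∂Z = -26Z

∂Y/∂Z = -26Z < 0 (assuming positive values)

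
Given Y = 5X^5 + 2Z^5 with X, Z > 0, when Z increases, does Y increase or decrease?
Y increases

Taking the partial derivative:
∂Y/∂Z = 10Z^4

∂Y/∂Z = 10Z^4 > 0 (assuming positive values)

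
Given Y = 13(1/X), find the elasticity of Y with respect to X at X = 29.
Elasticity = -1

Elasticity = (dY/dX) · (X/Y)

dY/dX = -13/X²
At X = 29: dY/dX = -13/841, Y = 13/29

Elasticity = (-13/841) · (29 / (13/29)) = -1

Interpretation: for a small percentage change in X, the percentage change in Y is approximately -1.00 times as large.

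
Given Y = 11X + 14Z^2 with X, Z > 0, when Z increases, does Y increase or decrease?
Y increases

Taking the partial derivative:
∂Y/∂Z = 28Z

∂Y/∂Z = 28Z > 0 (assuming positive values)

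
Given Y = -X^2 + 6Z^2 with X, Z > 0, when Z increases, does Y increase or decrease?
Y increases

Taking the partial derivative:
∂Y/∂Z = 12Z

∂Y/∂Z = 12Z > 0 (assuming positive values)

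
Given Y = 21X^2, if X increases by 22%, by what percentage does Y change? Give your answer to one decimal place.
48.8%

For Y = 21X^2:
If X → X(1 + 0.22)
Then Y → Y · (1 + 0.22)^2
     = Y · 1.4884

Percentage change = ((1 + 0.22)^2 − 1) × 100% ≈ 48.8%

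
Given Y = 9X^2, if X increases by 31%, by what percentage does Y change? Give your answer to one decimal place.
71.6%

For Y = 9X^2:
If X → X(1 + 0.31)
Then Y → Y · (1 + 0.31)^2
     = Y · 1.7161

Percentage change = ((1 + 0.31)^2 − 1) × 100% ≈ 71.6%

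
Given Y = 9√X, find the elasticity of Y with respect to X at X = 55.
Elasticity = 1/2

Elasticity = (dY/dX) · (X/Y)

dY/dX = 9/(2·√X)
At X = 55: dY/dX = 9·√55/110, Y = 9·√55

Elasticity = (9·√55/110) · (55 / (9·√55)) = 1/2

Interpretation: for a small percentage change in X, the percentage change in Y is approximately 0.50 times as large.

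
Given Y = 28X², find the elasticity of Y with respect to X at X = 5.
Elasticity = 2

Elasticity = (dY/dX) · (X/Y)

dY/dX = 56·X
At X = 5: dY/dX = 280, Y = 700

Elasticity = 280 · (5 / 700) = 2

Interpretation: for a small percentage change in X, the percentage change in Y is approximately 2.00 times as large.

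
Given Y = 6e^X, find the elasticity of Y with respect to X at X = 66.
Elasticity = 66

Elasticity = (dY/dX) · (X/Y)

dY/dX = 6·e^X
At X = 66: dY/dX = 6·e^66, Y = 6·e^66

Elasticity = (6·e^66) · (66 / (6·e^66)) = 66

Interpretation: for a small percentage change in X, the percentage change in Y is approximately 66.00 times as large.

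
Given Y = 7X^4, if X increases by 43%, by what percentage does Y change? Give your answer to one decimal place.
318.2%

For Y = 7X^4:
If X → X(1 + 0.43)
Then Y → Y · (1 + 0.43)^4
     ≈ Y · 4.1816

Percentage change = ((1 + 0.43)^4 − 1) × 100% ≈ 318.2%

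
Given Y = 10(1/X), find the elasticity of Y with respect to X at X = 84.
Elasticity = -1

Elasticity = (dY/dX) · (X/Y)

dY/dX = -10/X²
At X = 84: dY/dX = -5/3528, Y = 5/42

Elasticity = (-5/3528) · (84 / (5/42)) = -1

Interpretation: for a small percentage change in X, the percentage change in Y is approximately -1.00 times as large.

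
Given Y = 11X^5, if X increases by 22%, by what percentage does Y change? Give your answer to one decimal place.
170.3%

For Y = 11X^5:
If X → X(1 + 0.22)
Then Y → Y · (1 + 0.22)^5
     ≈ Y · 2.7027

Percentage change = ((1 + 0.22)^5 − 1) × 100% ≈ 170.3%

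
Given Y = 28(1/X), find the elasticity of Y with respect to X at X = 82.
Elasticity = -1

Elasticity = (dY/dX) · (X/Y)

dY/dX = -28/X²
At X = 82: dY/dX = -7/1681, Y = 14/41

Elasticity = (-7/1681) · (82 / (14/41)) = -1

Interpretation: for a small percentage change in X, the percentage change in Y is approximately -1.00 times as large.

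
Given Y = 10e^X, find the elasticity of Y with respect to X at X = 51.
Elasticity = 51

Elasticity = (dY/dX) · (X/Y)

dY/dX = 10·e^X
At X = 51: dY/dX = 10·e^51, Y = 10·e^51

Elasticity = (10·e^51) · (51 / (10·e^51)) = 51

Interpretation: for a small percentage change in X, the percentage change in Y is approximately 51.00 times as large.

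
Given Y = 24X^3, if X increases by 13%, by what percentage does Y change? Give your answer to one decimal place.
44.3%

For Y = 24X^3:
If X → X(1 + 0.13)
Then Y → Y · (1 + 0.13)^3
     ≈ Y · 1.4429

Percentage change = ((1 + 0.13)^3 − 1) × 100% ≈ 44.3%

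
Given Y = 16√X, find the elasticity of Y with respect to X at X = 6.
Elasticity = 1/2

Elasticity = (dY/dX) · (X/Y)

dY/dX = 8/√X
At X = 6: dY/dX = 4·√6/3, Y = 16·√6

Elasticity = (4·√6/3) · (6 / (16·√6)) = 1/2

Interpretation: for a small percentage change in X, the percentage change in Y is approximately 0.50 times as large.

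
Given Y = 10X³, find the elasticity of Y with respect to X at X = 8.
Elasticity = 3

Elasticity = (dY/dX) · (X/Y)

dY/dX = 30·X²
At X = 8: dY/dX = 1920, Y = 5120

Elasticity = 1920 · (8 / 5120) = 3

Interpretation: for a small percentage change in X, the percentage change in Y is approximately 3.00 times as large.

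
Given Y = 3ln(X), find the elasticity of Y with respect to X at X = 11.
Elasticity = 1/ln(11) ≈ 0.4170

Elasticity = (dY/dX) · (X/Y)

dY/dX = 3/X
At X = 11: dY/dX = 3/11, Y = 3·ln(11)

Elasticity = (3/11) · (11 / (3·ln(11))) = 1/ln(11) ≈ 0.4170

Interpretation: for a small percentage change in X, the percentage change in Y is approximately 0.42 times as large.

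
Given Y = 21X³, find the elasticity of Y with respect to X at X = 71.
Elasticity = 3

Elasticity = (dY/dX) · (X/Y)

dY/dX = 63·X²
At X = 71: dY/dX = 317583, Y = 7516131

Elasticity = 317583 · (71 / 7516131) = 3

Interpretation: for a small percentage change in X, the percentage change in Y is approximately 3.00 times as large.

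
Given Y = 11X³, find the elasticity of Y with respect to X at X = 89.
Elasticity = 3

Elasticity = (dY/dX) · (X/Y)

dY/dX = 33·X²
At X = 89: dY/dX = 261393, Y = 7754659

Elasticity = 261393 · (89 / 7754659) = 3

Interpretation: for a small percentage change in X, the percentage change in Y is approximately 3.00 times as large.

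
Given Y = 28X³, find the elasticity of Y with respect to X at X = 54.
Elasticity = 3

Elasticity = (dY/dX) · (X/Y)

dY/dX = 84·X²
At X = 54: dY/dX = 244944, Y = 4408992

Elasticity = 244944 · (54 / 4408992) = 3

Interpretation: for a small percentage change in X, the percentage change in Y is approximately 3.00 times as large.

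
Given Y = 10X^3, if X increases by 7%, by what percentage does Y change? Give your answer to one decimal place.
22.5%

For Y = 10X^3:
If X → X(1 + 0.07)
Then Y → Y · (1 + 0.07)^3
     ≈ Y · 1.2250

Percentage change = ((1 + 0.07)^3 − 1) × 100% ≈ 22.5%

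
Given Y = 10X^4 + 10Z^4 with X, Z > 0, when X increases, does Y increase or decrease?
Y increases

Taking the partial derivative:
∂Y/∂X = 40X^3

∂Y/∂X = 40X^3 > 0 (assuming positive values)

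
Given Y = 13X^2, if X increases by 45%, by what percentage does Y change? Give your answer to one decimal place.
110.3%

For Y = 13X^2:
If X → X(1 + 0.45)
Then Y → Y · (1 + 0.45)^2
     = Y · 2.1025

Percentage change = ((1 + 0.45)^2 − 1) × 100% ≈ 110.3%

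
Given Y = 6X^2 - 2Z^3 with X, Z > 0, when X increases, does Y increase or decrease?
Y increases

Taking the partial derivative:
∂Y/∂X = 12X

∂Y/∂X = 12X > 0 (assuming positive values)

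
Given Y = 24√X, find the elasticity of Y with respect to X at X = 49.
Elasticity = 1/2

Elasticity = (dY/dX) · (X/Y)

dY/dX = 12/√X
At X = 49: dY/dX = 12/7, Y = 168

Elasticity = (12/7) · (49 / 168) = 1/2

Interpretation: for a small percentage change in X, the percentage change in Y is approximately 0.50 times as large.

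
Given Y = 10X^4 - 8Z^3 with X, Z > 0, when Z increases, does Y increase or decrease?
Y decreases

Taking the partial derivative:
∂Y/∂Z = -24Z^2

∂Y/∂Z = -24Z^2 < 0 (assuming positive values)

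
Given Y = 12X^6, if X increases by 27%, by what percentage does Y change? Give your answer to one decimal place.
319.6%

For Y = 12X^6:
If X → X(1 + 0.27)
Then Y → Y · (1 + 0.27)^6
     ≈ Y · 4.1959

Percentage change = ((1 + 0.27)^6 − 1) × 100% ≈ 319.6%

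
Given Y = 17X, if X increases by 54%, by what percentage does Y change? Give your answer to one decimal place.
54.0%

For Y = 17X:
If X → X(1 + 0.54)
Then Y → Y · (1 + 0.54)^1
     = Y · 1.5400

Percentage change = ((1 + 0.54)^1 − 1) × 100% = 54.0%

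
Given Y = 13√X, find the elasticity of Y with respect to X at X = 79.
Elasticity = 1/2

Elasticity = (dY/dX) · (X/Y)

dY/dX = 13/(2·√X)
At X = 79: dY/dX = 13·√79/158, Y = 13·√79

Elasticity = (13·√79/158) · (79 / (13·√79)) = 1/2

Interpretation: for a small percentage change in X, the percentage change in Y is approximately 0.50 times as large.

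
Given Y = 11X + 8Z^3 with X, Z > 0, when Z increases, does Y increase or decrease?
Y increases

Taking the partial derivative:
∂Y/∂Z = 24Z^2

∂Y/∂Z = 24Z^2 > 0 (assuming positive values)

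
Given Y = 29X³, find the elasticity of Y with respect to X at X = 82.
Elasticity = 3

Elasticity = (dY/dX) · (X/Y)

dY/dX = 87·X²
At X = 82: dY/dX = 584988, Y = 15989672

Elasticity = 584988 · (82 / 15989672) = 3

Interpretation: for a small percentage change in X, the percentage change in Y is approximately 3.00 times as large.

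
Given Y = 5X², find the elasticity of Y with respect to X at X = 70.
Elasticity = 2

Elasticity = (dY/dX) · (X/Y)

dY/dX = 10·X
At X = 70: dY/dX = 700, Y = 24500

Elasticity = 700 · (70 / 24500) = 2

Interpretation: for a small percentage change in X, the percentage change in Y is approximately 2.00 times as large.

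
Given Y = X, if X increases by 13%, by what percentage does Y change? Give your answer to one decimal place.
13.0%

For Y = X:
If X → X(1 + 0.13)
Then Y → Y · (1 + 0.13)^1
     = Y · 1.1300

Percentage change = ((1 + 0.13)^1 − 1) × 100% = 13.0%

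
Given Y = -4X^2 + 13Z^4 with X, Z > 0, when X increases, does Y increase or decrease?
Y decreases

Taking the partial derivative:
∂Y/∂X = -8X

∂Y/∂X = -8X < 0 (assuming positive values)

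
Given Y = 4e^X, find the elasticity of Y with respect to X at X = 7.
Elasticity = 7

Elasticity = (dY/dX) · (X/Y)

dY/dX = 4·e^X
At X = 7: dY/dX = 4·e^7, Y = 4·e^7

Elasticity = (4·e^7) · (7 / (4·e^7)) = 7

Interpretation: for a small percentage change in X, the percentage change in Y is approximately 7.00 times as large.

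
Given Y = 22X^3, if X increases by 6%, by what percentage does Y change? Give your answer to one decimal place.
19.1%

For Y = 22X^3:
If X → X(1 + 0.06)
Then Y → Y · (1 + 0.06)^3
     ≈ Y · 1.1910

Percentage change = ((1 + 0.06)^3 − 1) × 100% ≈ 19.1%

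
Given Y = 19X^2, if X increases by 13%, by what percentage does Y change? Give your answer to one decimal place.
27.7%

For Y = 19X^2:
If X → X(1 + 0.13)
Then Y → Y · (1 + 0.13)^2
     = Y · 1.2769

Percentage change = ((1 + 0.13)^2 − 1) × 100% ≈ 27.7%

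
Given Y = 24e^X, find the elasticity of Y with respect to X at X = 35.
Elasticity = 35

Elasticity = (dY/dX) · (X/Y)

dY/dX = 24·e^X
At X = 35: dY/dX = 24·e^35, Y = 24·e^35

Elasticity = (24·e^35) · (35 / (24·e^35)) = 35

Interpretation: for a small percentage change in X, the percentage change in Y is approximately 35.00 times as large.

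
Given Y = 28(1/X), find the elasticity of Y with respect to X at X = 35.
Elasticity = -1

Elasticity = (dY/dX) · (X/Y)

dY/dX = -28/X²
At X = 35: dY/dX = -4/175, Y = 4/5

Elasticity = (-4/175) · (35 / (4/5)) = -1

Interpretation: for a small percentage change in X, the percentage change in Y is approximately -1.00 times as large.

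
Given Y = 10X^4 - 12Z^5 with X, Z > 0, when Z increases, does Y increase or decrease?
Y decreases

Taking the partial derivative:
∂Y/∂Z = -60Z^4

∂Y/∂Z = -60Z^4 < 0 (assuming positive values)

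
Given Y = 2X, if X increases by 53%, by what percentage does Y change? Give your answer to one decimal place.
53.0%

For Y = 2X:
If X → X(1 + 0.53)
Then Y → Y · (1 + 0.53)^1
     = Y · 1.5300

Percentage change = ((1 + 0.53)^1 − 1) × 100% = 53.0%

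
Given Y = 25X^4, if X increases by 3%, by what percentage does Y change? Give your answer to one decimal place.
12.6%

For Y = 25X^4:
If X → X(1 + 0.03)
Then Y → Y · (1 + 0.03)^4
     ≈ Y · 1.1255

Percentage change = ((1 + 0.03)^4 − 1) × 100% ≈ 12.6%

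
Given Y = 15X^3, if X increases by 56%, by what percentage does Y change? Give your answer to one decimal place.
279.6%

For Y = 15X^3:
If X → X(1 + 0.56)
Then Y → Y · (1 + 0.56)^3
     ≈ Y · 3.7964

Percentage change = ((1 + 0.56)^3 − 1) × 100% ≈ 279.6%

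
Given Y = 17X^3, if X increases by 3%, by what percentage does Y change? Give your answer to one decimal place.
9.3%

For Y = 17X^3:
If X → X(1 + 0.03)
Then Y → Y · (1 + 0.03)^3
     ≈ Y · 1.0927

Percentage change = ((1 + 0.03)^3 − 1) × 100% ≈ 9.3%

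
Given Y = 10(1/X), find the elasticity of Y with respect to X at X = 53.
Elasticity = -1

Elasticity = (dY/dX) · (X/Y)

dY/dX = -10/X²
At X = 53: dY/dX = -10/2809, Y = 10/53

Elasticity = (-10/2809) · (53 / (10/53)) = -1

Interpretation: for a small percentage change in X, the percentage change in Y is approximately -1.00 times as large.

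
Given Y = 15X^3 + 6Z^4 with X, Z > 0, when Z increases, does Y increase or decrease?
Y increases

Taking the partial derivative:
∂Y/∂Z = 24Z^3

∂Y/∂Z = 24Z^3 > 0 (assuming positive values)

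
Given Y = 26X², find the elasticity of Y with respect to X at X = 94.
Elasticity = 2

Elasticity = (dY/dX) · (X/Y)

dY/dX = 52·X
At X = 94: dY/dX = 4888, Y = 229736

Elasticity = 4888 · (94 / 229736) = 2

Interpretation: for a small percentage change in X, the percentage change in Y is approximately 2.00 times as large.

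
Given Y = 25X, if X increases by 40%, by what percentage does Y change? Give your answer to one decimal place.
40.0%

For Y = 25X:
If X → X(1 + 0.4)
Then Y → Y · (1 + 0.4)^1
     = Y · 1.4000

Percentage change = ((1 + 0.4)^1 − 1) × 100% = 40.0%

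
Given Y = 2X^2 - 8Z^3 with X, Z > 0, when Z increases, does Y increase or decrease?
Y decreases

Taking the partial derivative:
∂Y/∂Z = -24Z^2

∂Y/∂Z = -24Z^2 < 0 (assuming positive values)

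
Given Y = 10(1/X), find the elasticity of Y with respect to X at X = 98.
Elasticity = -1

Elasticity = (dY/dX) · (X/Y)

dY/dX = -10/X²
At X = 98: dY/dX = -5/4802, Y = 5/49

Elasticity = (-5/4802) · (98 / (5/49)) = -1

Interpretation: for a small percentage change in X, the percentage change in Y is approximately -1.00 times as large.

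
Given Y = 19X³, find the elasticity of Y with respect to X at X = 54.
Elasticity = 3

Elasticity = (dY/dX) · (X/Y)

dY/dX = 57·X²
At X = 54: dY/dX = 166212, Y = 2991816

Elasticity = 166212 · (54 / 2991816) = 3

Interpretation: for a small percentage change in X, the percentage change in Y is approximately 3.00 times as large.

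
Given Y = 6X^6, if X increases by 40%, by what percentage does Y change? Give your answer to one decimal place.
653.0%

For Y = 6X^6:
If X → X(1 + 0.4)
Then Y → Y · (1 + 0.4)^6
     ≈ Y · 7.5295

Percentage change = ((1 + 0.4)^6 − 1) × 100% ≈ 653.0%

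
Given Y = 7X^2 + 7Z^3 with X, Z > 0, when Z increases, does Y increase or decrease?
Y increases

Taking the partial derivative:
∂Y/∂Z = 21Z^2

∂Y/∂Z = 21Z^2 > 0 (assuming positive values)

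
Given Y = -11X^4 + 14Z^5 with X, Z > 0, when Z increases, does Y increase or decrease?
Y increases

Taking the partial derivative:
∂Y/∂Z = 70Z^4

∂Y/∂Z = 70Z^4 > 0 (assuming positive values)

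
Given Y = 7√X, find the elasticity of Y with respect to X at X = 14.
Elasticity = 1/2

Elasticity = (dY/dX) · (X/Y)

dY/dX = 7/(2·√X)
At X = 14: dY/dX = √14/4, Y = 7·√14

Elasticity = (√14/4) · (14 / (7·√14)) = 1/2

Interpretation: for a small percentage change in X, the percentage change in Y is approximately 0.50 times as large.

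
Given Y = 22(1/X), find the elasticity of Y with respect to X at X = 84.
Elasticity = -1

Elasticity = (dY/dX) · (X/Y)

dY/dX = -22/X²
At X = 84: dY/dX = -11/3528, Y = 11/42

Elasticity = (-11/3528) · (84 / (11/42)) = -1

Interpretation: for a small percentage change in X, the percentage change in Y is approximately -1.00 times as large.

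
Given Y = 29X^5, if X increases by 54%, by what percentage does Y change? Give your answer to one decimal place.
766.2%

For Y = 29X^5:
If X → X(1 + 0.54)
Then Y → Y · (1 + 0.54)^5
     ≈ Y · 8.6617

Percentage change = ((1 + 0.54)^5 − 1) × 100% ≈ 766.2%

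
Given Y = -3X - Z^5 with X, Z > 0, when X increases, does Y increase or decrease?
Y decreases

Taking the partial derivative:
∂Y/∂X = -3

∂Y/∂X = -3 < 0 (assuming positive values)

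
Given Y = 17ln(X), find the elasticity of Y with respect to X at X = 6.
Elasticity = 1/ln(6) ≈ 0.5581

Elasticity = (dY/dX) · (X/Y)

dY/dX = 17/X
At X = 6: dY/dX = 17/6, Y = 17·ln(6)

Elasticity = (17/6) · (6 / (17·ln(6))) = 1/ln(6) ≈ 0.5581

Interpretation: for a small percentage change in X, the percentage change in Y is approximately 0.56 times as large.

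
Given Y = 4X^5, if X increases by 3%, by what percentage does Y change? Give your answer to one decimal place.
15.9%

For Y = 4X^5:
If X → X(1 + 0.03)
Then Y → Y · (1 + 0.03)^5
     ≈ Y · 1.1593

Percentage change = ((1 + 0.03)^5 − 1) × 100% ≈ 15.9%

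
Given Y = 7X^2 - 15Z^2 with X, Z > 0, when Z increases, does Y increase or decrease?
Y decreases

Taking the partial derivative:
∂Y/∂Z = -30Z

∂Y/∂Z = -30Z < 0 (assuming positive values)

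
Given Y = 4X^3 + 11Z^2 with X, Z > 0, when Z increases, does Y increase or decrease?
Y increases

Taking the partial derivative:
∂Y/∂Z = 22Z

∂Y/∂Z = 22Z > 0 (assuming positive values)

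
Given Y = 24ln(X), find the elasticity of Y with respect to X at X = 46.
Elasticity = 1/ln(46) ≈ 0.2612

Elasticity = (dY/dX) · (X/Y)

dY/dX = 24/X
At X = 46: dY/dX = 12/23, Y = 24·ln(46)

Elasticity = (12/23) · (46 / (24·ln(46))) = 1/ln(46) ≈ 0.2612

Interpretation: for a small percentage change in X, the percentage change in Y is approximately 0.26 times as large.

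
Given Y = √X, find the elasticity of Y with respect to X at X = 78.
Elasticity = 1/2

Elasticity = (dY/dX) · (X/Y)

dY/dX = 1/(2·√X)
At X = 78: dY/dX = √78/156, Y = √78

Elasticity = (√78/156) · (78 / (√78)) = 1/2

Interpretation: for a small percentage change in X, the percentage change in Y is approximately 0.50 times as large.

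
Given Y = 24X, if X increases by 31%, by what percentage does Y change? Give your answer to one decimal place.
31.0%

For Y = 24X:
If X → X(1 + 0.31)
Then Y → Y · (1 + 0.31)^1
     = Y · 1.3100

Percentage change = ((1 + 0.31)^1 − 1) × 100% = 31.0%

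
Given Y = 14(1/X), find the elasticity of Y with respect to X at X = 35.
Elasticity = -1

Elasticity = (dY/dX) · (X/Y)

dY/dX = -14/X²
At X = 35: dY/dX = -2/175, Y = 2/5

Elasticity = (-2/175) · (35 / (2/5)) = -1

Interpretation: for a small percentage change in X, the percentage change in Y is approximately -1.00 times as large.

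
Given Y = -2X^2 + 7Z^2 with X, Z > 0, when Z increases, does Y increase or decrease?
Y increases

Taking the partial derivative:
∂Y/∂Z = 14Z

∂Y/∂Z = 14Z > 0 (assuming positive values)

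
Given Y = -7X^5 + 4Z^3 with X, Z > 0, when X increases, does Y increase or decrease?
Y decreases

Taking the partial derivative:
∂Y/∂X = -35X^4

∂Y/∂X = -35X^4 < 0 (assuming positive values)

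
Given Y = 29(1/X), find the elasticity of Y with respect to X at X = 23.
Elasticity = -1

Elasticity = (dY/dX) · (X/Y)

dY/dX = -29/X²
At X = 23: dY/dX = -29/529, Y = 29/23

Elasticity = (-29/529) · (23 / (29/23)) = -1

Interpretation: for a small percentage change in X, the percentage change in Y is approximately -1.00 times as large.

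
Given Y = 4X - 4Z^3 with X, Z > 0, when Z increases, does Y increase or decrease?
Y decreases

Taking the partial derivative:
∂Y/∂Z = -12Z^2

∂Y/∂Z = -12Z^2 < 0 (assuming positive values)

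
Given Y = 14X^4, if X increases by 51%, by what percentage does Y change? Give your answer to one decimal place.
419.9%

For Y = 14X^4:
If X → X(1 + 0.51)
Then Y → Y · (1 + 0.51)^4
     ≈ Y · 5.1989

Percentage change = ((1 + 0.51)^4 − 1) × 100% ≈ 419.9%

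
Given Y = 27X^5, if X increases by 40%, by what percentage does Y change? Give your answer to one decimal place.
437.8%

For Y = 27X^5:
If X → X(1 + 0.4)
Then Y → Y · (1 + 0.4)^5
     ≈ Y · 5.3782

Percentage change = ((1 + 0.4)^5 − 1) × 100% ≈ 437.8%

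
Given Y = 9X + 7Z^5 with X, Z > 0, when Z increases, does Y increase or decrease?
Y increases

Taking the partial derivative:
∂Y/∂Z = 35Z^4

∂Y/∂Z = 35Z^4 > 0 (assuming positive values)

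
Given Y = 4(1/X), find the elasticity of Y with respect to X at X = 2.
Elasticity = -1

Elasticity = (dY/dX) · (X/Y)

dY/dX = -4/X²
At X = 2: dY/dX = -1, Y = 2

Elasticity = (-1) · (2 / 2) = -1

Interpretation: for a small percentage change in X, the percentage change in Y is approximately -1.00 times as large.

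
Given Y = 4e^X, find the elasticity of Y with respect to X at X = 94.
Elasticity = 94

Elasticity = (dY/dX) · (X/Y)

dY/dX = 4·e^X
At X = 94: dY/dX = 4·e^94, Y = 4·e^94

Elasticity = (4·e^94) · (94 / (4·e^94)) = 94

Interpretation: for a small percentage change in X, the percentage change in Y is approximately 94.00 times as large.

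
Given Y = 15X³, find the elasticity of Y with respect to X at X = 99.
Elasticity = 3

Elasticity = (dY/dX) · (X/Y)

dY/dX = 45·X²
At X = 99: dY/dX = 441045, Y = 14554485

Elasticity = 441045 · (99 / 14554485) = 3

Interpretation: for a small percentage change in X, the percentage change in Y is approximately 3.00 times as large.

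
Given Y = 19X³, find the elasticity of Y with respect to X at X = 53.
Elasticity = 3

Elasticity = (dY/dX) · (X/Y)

dY/dX = 57·X²
At X = 53: dY/dX = 160113, Y = 2828663

Elasticity = 160113 · (53 / 2828663) = 3

Interpretation: for a small percentage change in X, the percentage change in Y is approximately 3.00 times as large.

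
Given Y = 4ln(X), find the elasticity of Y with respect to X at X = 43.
Elasticity = 1/ln(43) ≈ 0.2659

Elasticity = (dY/dX) · (X/Y)

dY/dX = 4/X
At X = 43: dY/dX = 4/43, Y = 4·ln(43)

Elasticity = (4/43) · (43 / (4·ln(43))) = 1/ln(43) ≈ 0.2659

Interpretation: for a small percentage change in X, the percentage change in Y is approximately 0.27 times as large.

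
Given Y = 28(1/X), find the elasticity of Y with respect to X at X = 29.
Elasticity = -1

Elasticity = (dY/dX) · (X/Y)

dY/dX = -28/X²
At X = 29: dY/dX = -28/841, Y = 28/29

Elasticity = (-28/841) · (29 / (28/29)) = -1

Interpretation: for a small percentage change in X, the percentage change in Y is approximately -1.00 times as large.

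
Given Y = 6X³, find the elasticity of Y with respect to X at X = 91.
Elasticity = 3

Elasticity = (dY/dX) · (X/Y)

dY/dX = 18·X²
At X = 91: dY/dX = 149058, Y = 4521426

Elasticity = 149058 · (91 / 4521426) = 3

Interpretation: for a small percentage change in X, the percentage change in Y is approximately 3.00 times as large.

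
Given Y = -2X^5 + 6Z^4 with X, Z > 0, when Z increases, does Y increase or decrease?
Y increases

Taking the partial derivative:
∂Y/∂Z = 24Z^3

∂Y/∂Z = 24Z^3 > 0 (assuming positive values)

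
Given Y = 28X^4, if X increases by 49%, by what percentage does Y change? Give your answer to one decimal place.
392.9%

For Y = 28X^4:
If X → X(1 + 0.49)
Then Y → Y · (1 + 0.49)^4
     ≈ Y · 4.9288

Percentage change = ((1 + 0.49)^4 − 1) × 100% ≈ 392.9%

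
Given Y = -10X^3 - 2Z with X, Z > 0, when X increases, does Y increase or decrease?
Y decreases

Taking the partial derivative:
∂Y/∂X = -30X^2

∂Y/∂X = -30X^2 < 0 (assuming positive values)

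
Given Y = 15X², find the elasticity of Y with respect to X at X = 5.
Elasticity = 2

Elasticity = (dY/dX) · (X/Y)

dY/dX = 30·X
At X = 5: dY/dX = 150, Y = 375

Elasticity = 150 · (5 / 375) = 2

Interpretation: for a small percentage change in X, the percentage change in Y is approximately 2.00 times as large.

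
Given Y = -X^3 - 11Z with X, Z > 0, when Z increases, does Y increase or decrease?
Y decreases

Taking the partial derivative:
∂Y/∂Z = -11

∂Y/∂Z = -11 < 0 (assuming positive values)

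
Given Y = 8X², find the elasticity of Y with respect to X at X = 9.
Elasticity = 2

Elasticity = (dY/dX) · (X/Y)

dY/dX = 16·X
At X = 9: dY/dX = 144, Y = 648

Elasticity = 144 · (9 / 648) = 2

Interpretation: for a small percentage change in X, the percentage change in Y is approximately 2.00 times as large.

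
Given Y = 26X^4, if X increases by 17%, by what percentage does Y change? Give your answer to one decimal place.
87.4%

For Y = 26X^4:
If X → X(1 + 0.17)
Then Y → Y · (1 + 0.17)^4
     ≈ Y · 1.8739

Percentage change = ((1 + 0.17)^4 − 1) × 100% ≈ 87.4%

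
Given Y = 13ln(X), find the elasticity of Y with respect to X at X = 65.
Elasticity = 1/ln(65) ≈ 0.2396

Elasticity = (dY/dX) · (X/Y)

dY/dX = 13/X
At X = 65: dY/dX = 1/5, Y = 13·ln(65)

Elasticity = (1/5) · (65 / (13·ln(65))) = 1/ln(65) ≈ 0.2396

Interpretation: for a small percentage change in X, the percentage change in Y is approximately 0.24 times as large.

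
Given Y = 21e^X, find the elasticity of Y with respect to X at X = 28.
Elasticity = 28

Elasticity = (dY/dX) · (X/Y)

dY/dX = 21·e^X
At X = 28: dY/dX = 21·e^28, Y = 21·e^28

Elasticity = (21·e^28) · (28 / (21·e^28)) = 28

Interpretation: for a small percentage change in X, the percentage change in Y is approximately 28.00 times as large.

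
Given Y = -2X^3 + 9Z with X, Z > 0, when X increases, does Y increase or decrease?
Y decreases

Taking the partial derivative:
∂Y/∂X = -6X^2

∂Y/∂X = -6X^2 < 0 (assuming positive values)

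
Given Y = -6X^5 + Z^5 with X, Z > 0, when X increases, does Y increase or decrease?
Y decreases

Taking the partial derivative:
∂Y/∂X = -30X^4

∂Y/∂X = -30X^4 < 0 (assuming positive values)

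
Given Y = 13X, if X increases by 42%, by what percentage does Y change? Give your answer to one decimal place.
42.0%

For Y = 13X:
If X → X(1 + 0.42)
Then Y → Y · (1 + 0.42)^1
     = Y · 1.4200

Percentage change = ((1 + 0.42)^1 − 1) × 100% = 42.0%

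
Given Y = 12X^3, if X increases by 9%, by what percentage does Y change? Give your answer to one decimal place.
29.5%

For Y = 12X^3:
If X → X(1 + 0.09)
Then Y → Y · (1 + 0.09)^3
     ≈ Y · 1.2950

Percentage change = ((1 + 0.09)^3 − 1) × 100% ≈ 29.5%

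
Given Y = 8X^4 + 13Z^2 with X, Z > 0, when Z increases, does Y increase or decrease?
Y increases

Taking the partial derivative:
∂Y/∂Z = 26Z

∂Y/∂Z = 26Z > 0 (assuming positive values)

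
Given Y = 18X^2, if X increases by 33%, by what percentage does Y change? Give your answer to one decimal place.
76.9%

For Y = 18X^2:
If X → X(1 + 0.33)
Then Y → Y · (1 + 0.33)^2
     = Y · 1.7689

Percentage change = ((1 + 0.33)^2 − 1) × 100% ≈ 76.9%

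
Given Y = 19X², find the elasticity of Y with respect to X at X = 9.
Elasticity = 2

Elasticity = (dY/dX) · (X/Y)

dY/dX = 38·X
At X = 9: dY/dX = 342, Y = 1539

Elasticity = 342 · (9 / 1539) = 2

Interpretation: for a small percentage change in X, the percentage change in Y is approximately 2.00 times as large.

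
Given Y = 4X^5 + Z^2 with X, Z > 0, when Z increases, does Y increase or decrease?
Y increases

Taking the partial derivative:
∂Y/∂Z = 2Z

∂Y/∂Z = 2Z > 0 (assuming positive values)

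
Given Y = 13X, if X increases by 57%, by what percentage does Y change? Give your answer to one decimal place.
57.0%

For Y = 13X:
If X → X(1 + 0.57)
Then Y → Y · (1 + 0.57)^1
     = Y · 1.5700

Percentage change = ((1 + 0.57)^1 − 1) × 100% = 57.0%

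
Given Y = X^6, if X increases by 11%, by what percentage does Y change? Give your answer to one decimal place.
87.0%

For Y = X^6:
If X → X(1 + 0.11)
Then Y → Y · (1 + 0.11)^6
     ≈ Y · 1.8704

Percentage change = ((1 + 0.11)^6 − 1) × 100% ≈ 87.0%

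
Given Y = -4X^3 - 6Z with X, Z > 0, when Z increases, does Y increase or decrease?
Y decreases

Taking the partial derivative:
∂Y/∂Z = -6

∂Y/∂Z = -6 < 0 (assuming positive values)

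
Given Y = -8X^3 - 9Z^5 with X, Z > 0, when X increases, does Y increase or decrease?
Y decreases

Taking the partial derivative:
∂Y/∂X = -24X^2

∂Y/∂X = -24X^2 < 0 (assuming positive values)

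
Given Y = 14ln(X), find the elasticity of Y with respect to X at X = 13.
Elasticity = 1/ln(13) ≈ 0.3899

Elasticity = (dY/dX) · (X/Y)

dY/dX = 14/X
At X = 13: dY/dX = 14/13, Y = 14·ln(13)

Elasticity = (14/13) · (13 / (14·ln(13))) = 1/ln(13) ≈ 0.3899

Interpretation: for a small percentage change in X, the percentage change in Y is approximately 0.39 times as large.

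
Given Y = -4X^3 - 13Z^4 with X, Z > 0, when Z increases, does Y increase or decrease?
Y decreases

Taking the partial derivative:
∂Y/∂Z = -52Z^3

∂Y/∂Z = -52Z^3 < 0 (assuming positive values)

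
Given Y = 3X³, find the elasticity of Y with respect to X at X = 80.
Elasticity = 3

Elasticity = (dY/dX) · (X/Y)

dY/dX = 9·X²
At X = 80: dY/dX = 57600, Y = 1536000

Elasticity = 57600 · (80 / 1536000) = 3

Interpretation: for a small percentage change in X, the percentage change in Y is approximately 3.00 times as large.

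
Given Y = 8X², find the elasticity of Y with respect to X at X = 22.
Elasticity = 2

Elasticity = (dY/dX) · (X/Y)

dY/dX = 16·X
At X = 22: dY/dX = 352, Y = 3872

Elasticity = 352 · (22 / 3872) = 2

Interpretation: for a small percentage change in X, the percentage change in Y is approximately 2.00 times as large.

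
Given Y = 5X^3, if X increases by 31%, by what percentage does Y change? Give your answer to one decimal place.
124.8%

For Y = 5X^3:
If X → X(1 + 0.31)
Then Y → Y · (1 + 0.31)^3
     ≈ Y · 2.2481

Percentage change = ((1 + 0.31)^3 − 1) × 100% ≈ 124.8%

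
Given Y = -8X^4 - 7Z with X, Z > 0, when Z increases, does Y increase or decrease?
Y decreases

Taking the partial derivative:
∂Y/∂Z = -7

∂Y/∂Z = -7 < 0 (assuming positive values)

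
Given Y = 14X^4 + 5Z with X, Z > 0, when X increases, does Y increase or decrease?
Y increases

Taking the partial derivative:
∂Y/∂X = 56X^3

∂Y/∂X = 56X^3 > 0 (assuming positive values)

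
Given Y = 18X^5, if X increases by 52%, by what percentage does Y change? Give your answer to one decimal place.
711.4%

For Y = 18X^5:
If X → X(1 + 0.52)
Then Y → Y · (1 + 0.52)^5
     ≈ Y · 8.1137

Percentage change = ((1 + 0.52)^5 − 1) × 100% ≈ 711.4%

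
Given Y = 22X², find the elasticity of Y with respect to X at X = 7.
Elasticity = 2

Elasticity = (dY/dX) · (X/Y)

dY/dX = 44·X
At X = 7: dY/dX = 308, Y = 1078

Elasticity = 308 · (7 / 1078) = 2

Interpretation: for a small percentage change in X, the percentage change in Y is approximately 2.00 times as large.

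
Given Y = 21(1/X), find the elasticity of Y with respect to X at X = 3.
Elasticity = -1

Elasticity = (dY/dX) · (X/Y)

dY/dX = -21/X²
At X = 3: dY/dX = -7/3, Y = 7

Elasticity = (-7/3) · (3 / 7) = -1

Interpretation: for a small percentage change in X, the percentage change in Y is approximately -1.00 times as large.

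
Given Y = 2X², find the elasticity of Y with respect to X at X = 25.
Elasticity = 2

Elasticity = (dY/dX) · (X/Y)

dY/dX = 4·X
At X = 25: dY/dX = 100, Y = 1250

Elasticity = 100 · (25 / 1250) = 2

Interpretation: for a small percentage change in X, the percentage change in Y is approximately 2.00 times as large.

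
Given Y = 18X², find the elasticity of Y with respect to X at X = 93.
Elasticity = 2

Elasticity = (dY/dX) · (X/Y)

dY/dX = 36·X
At X = 93: dY/dX = 3348, Y = 155682

Elasticity = 3348 · (93 / 155682) = 2

Interpretation: for a small percentage change in X, the percentage change in Y is approximately 2.00 times as large.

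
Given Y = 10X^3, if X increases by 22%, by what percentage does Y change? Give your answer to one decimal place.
81.6%

For Y = 10X^3:
If X → X(1 + 0.22)
Then Y → Y · (1 + 0.22)^3
     ≈ Y · 1.8158

Percentage change = ((1 + 0.22)^3 − 1) × 100% ≈ 81.6%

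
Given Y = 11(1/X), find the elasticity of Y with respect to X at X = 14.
Elasticity = -1

Elasticity = (dY/dX) · (X/Y)

dY/dX = -11/X²
At X = 14: dY/dX = -11/196, Y = 11/14

Elasticity = (-11/196) · (14 / (11/14)) = -1

Interpretation: for a small percentage change in X, the percentage change in Y is approximately -1.00 times as large.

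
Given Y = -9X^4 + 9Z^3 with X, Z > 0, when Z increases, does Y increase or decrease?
Y increases

Taking the partial derivative:
∂Y/∂Z = 27Z^2

∂Y/∂Z = 27Z^2 > 0 (assuming positive values)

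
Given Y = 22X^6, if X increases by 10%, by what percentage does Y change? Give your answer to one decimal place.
77.2%

For Y = 22X^6:
If X → X(1 + 0.1)
Then Y → Y · (1 + 0.1)^6
     ≈ Y · 1.7716

Percentage change = ((1 + 0.1)^6 − 1) × 100% ≈ 77.2%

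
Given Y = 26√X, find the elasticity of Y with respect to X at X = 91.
Elasticity = 1/2

Elasticity = (dY/dX) · (X/Y)

dY/dX = 13/√X
At X = 91: dY/dX = √91/7, Y = 26·√91

Elasticity = (√91/7) · (91 / (26·√91)) = 1/2

Interpretation: for a small percentage change in X, the percentage change in Y is approximately 0.50 times as large.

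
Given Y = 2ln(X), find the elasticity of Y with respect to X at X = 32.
Elasticity = 1/ln(32) ≈ 0.2885

Elasticity = (dY/dX) · (X/Y)

dY/dX = 2/X
At X = 32: dY/dX = 1/16, Y = 2·ln(32)

Elasticity = (1/16) · (32 / (2·ln(32))) = 1/ln(32) ≈ 0.2885

Interpretation: for a small percentage change in X, the percentage change in Y is approximately 0.29 times as large.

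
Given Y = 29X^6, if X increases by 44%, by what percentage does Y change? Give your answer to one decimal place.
791.6%

For Y = 29X^6:
If X → X(1 + 0.44)
Then Y → Y · (1 + 0.44)^6
     ≈ Y · 8.9161

Percentage change = ((1 + 0.44)^6 − 1) × 100% ≈ 791.6%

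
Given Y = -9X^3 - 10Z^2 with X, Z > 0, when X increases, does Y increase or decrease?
Y decreases

Taking the partial derivative:
∂Y/∂X = -27X^2

∂Y/∂X = -27X^2 < 0 (assuming positive values)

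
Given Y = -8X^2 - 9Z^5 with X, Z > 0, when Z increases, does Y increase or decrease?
Y decreases

Taking the partial derivative:
∂Y/∂Z = -45Z^4

∂Y/∂Z = -45Z^4 < 0 (assuming positive values)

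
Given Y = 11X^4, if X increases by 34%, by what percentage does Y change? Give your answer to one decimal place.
222.4%

For Y = 11X^4:
If X → X(1 + 0.34)
Then Y → Y · (1 + 0.34)^4
     ≈ Y · 3.2242

Percentage change = ((1 + 0.34)^4 − 1) × 100% ≈ 222.4%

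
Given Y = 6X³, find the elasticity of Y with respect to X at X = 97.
Elasticity = 3

Elasticity = (dY/dX) · (X/Y)

dY/dX = 18·X²
At X = 97: dY/dX = 169362, Y = 5476038

Elasticity = 169362 · (97 / 5476038) = 3

Interpretation: for a small percentage change in X, the percentage change in Y is approximately 3.00 times as large.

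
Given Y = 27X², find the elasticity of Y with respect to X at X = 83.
Elasticity = 2

Elasticity = (dY/dX) · (X/Y)

dY/dX = 54·X
At X = 83: dY/dX = 4482, Y = 186003

Elasticity = 4482 · (83 / 186003) = 2

Interpretation: for a small percentage change in X, the percentage change in Y is approximately 2.00 times as large.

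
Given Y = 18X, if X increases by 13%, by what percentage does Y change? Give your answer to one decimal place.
13.0%

For Y = 18X:
If X → X(1 + 0.13)
Then Y → Y · (1 + 0.13)^1
     = Y · 1.1300

Percentage change = ((1 + 0.13)^1 − 1) × 100% = 13.0%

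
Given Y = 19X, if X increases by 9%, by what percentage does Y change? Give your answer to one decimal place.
9.0%

For Y = 19X:
If X → X(1 + 0.09)
Then Y → Y · (1 + 0.09)^1
     = Y · 1.0900

Percentage change = ((1 + 0.09)^1 − 1) × 100% = 9.0%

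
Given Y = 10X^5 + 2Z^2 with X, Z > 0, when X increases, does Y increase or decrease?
Y increases

Taking the partial derivative:
∂Y/∂X = 50X^4

∂Y/∂X = 50X^4 > 0 (assuming positive values)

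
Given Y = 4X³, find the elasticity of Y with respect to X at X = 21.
Elasticity = 3

Elasticity = (dY/dX) · (X/Y)

dY/dX = 12·X²
At X = 21: dY/dX = 5292, Y = 37044

Elasticity = 5292 · (21 / 37044) = 3

Interpretation: for a small percentage change in X, the percentage change in Y is approximately 3.00 times as large.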